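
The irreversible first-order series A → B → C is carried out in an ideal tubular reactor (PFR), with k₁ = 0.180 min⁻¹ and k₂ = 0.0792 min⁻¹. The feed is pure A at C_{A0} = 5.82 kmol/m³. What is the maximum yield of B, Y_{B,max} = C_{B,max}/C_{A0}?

At the optimum, C_{B,max}/C_{A0} = (k₁/k₂)^[k₂/(k₂−k₁)].
= (0.180/0.0792)^(0.0792/(0.0792−0.180)) = (2.273)^(-0.7857) = 0.5246.

0.525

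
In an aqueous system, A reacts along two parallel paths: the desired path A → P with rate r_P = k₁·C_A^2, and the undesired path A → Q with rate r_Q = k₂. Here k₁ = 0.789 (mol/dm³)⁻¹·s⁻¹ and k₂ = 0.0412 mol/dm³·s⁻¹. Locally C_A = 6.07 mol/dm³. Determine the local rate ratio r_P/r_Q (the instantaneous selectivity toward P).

S_{P/Q} = r_P/r_Q = (k₁·C_A^2)/(k₂) = (k₁/k₂)·C_A^2.
= (0.789×6.070^2) / (0.0412) = 29.07/0.04120 = 706.

706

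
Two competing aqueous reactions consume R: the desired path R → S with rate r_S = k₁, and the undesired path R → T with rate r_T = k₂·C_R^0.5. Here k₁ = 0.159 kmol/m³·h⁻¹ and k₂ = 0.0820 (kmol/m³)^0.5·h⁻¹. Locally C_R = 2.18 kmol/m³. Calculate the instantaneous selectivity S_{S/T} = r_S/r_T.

1.31

S_{S/T} = r_S/r_T = (k₁)/(k₂·C_R^0.5) = (k₁/k₂)·C_R^-0.5.
= (0.159) / (0.0820×2.180^0.5) = 0.1590/0.1211 = 1.31.
The undesired path is higher order in R, so low C_R (CSTR or dilute feed) favours S.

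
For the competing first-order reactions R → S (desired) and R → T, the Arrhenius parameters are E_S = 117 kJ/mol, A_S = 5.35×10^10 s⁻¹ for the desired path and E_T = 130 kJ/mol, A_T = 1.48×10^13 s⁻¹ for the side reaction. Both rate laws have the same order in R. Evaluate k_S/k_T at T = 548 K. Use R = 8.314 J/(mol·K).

k_S/k_T = (A_S/A_T)·exp[−(E_S−E_T)/(RT)] = (A_S/A_T)·exp[(E_T−E_S)/(RT)].
(E_T−E_S)/(RT) = (130−117)×10³/(8.314×548) = 13000/4556 = 2.853.
k_S/k_T = (5.35×10^10/1.48×10^13)·exp(2.853) = 0.003615 × 17.35 = 0.0627.
Since E_S < E_T, lowering the temperature improves selectivity toward S.

0.0627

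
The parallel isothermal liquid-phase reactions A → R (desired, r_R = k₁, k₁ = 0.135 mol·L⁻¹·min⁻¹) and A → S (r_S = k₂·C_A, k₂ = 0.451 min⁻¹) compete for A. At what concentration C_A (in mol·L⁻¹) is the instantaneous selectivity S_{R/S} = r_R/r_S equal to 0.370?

S_{R/S} = (k₁/k₂)·C_A⁻¹ ⇒ C_A = (S·k₂/k₁)^(-1).
= (0.370×0.451/0.135)^(-1) = (1.236)^(-1) = 0.809 mol·L⁻¹.

0.809 mol·L⁻¹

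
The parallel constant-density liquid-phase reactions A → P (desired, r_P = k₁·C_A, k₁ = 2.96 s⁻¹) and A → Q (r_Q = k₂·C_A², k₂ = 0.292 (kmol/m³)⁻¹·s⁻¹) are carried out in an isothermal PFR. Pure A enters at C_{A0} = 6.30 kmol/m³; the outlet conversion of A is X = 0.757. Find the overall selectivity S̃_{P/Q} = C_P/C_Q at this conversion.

C_A = C_{A0}(1−X) = 1.531 kmol/m³.
Along a PFR/batch, dC_P/dC_A = −r_P/(r_P+r_Q) = −k₁/(k₁+k₂·C_A).
Integrating from C_{A0} to C_A: C_P = (2.96/0.292)·ln[(2.96+0.292·6.30)/(2.96+0.292·1.53)] = 10.14·ln(4.800/3.407) = 3.474 kmol/m³.
C_Q = (C_{A0}−C_A)−C_P = 1.295 kmol/m³; S̃_{P/Q} = 3.474/1.295 = 2.68.

2.68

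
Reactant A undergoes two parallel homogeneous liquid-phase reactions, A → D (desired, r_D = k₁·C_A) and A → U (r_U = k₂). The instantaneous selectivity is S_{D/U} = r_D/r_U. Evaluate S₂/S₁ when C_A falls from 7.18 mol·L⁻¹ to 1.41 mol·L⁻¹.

S_{D/U} = (k₁/k₂)·C_A, so S₂/S₁ = (C_{A,2}/C_{A,1}).
= 1.41/7.18 = 0.196.
Selectivity toward D falls as C_A falls — high-concentration operation is favoured.

0.196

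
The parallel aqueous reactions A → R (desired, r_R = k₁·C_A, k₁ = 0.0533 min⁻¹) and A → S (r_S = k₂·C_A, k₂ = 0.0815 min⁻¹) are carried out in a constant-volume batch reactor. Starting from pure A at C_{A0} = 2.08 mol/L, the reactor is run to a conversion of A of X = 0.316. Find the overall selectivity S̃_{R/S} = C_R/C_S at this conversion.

0.654

C_A = C_{A0}(1−X) = 1.423 mol/L.
Both paths are first order in A, so the instantaneous fraction to R is constant: dC_R/d(−C_A) = k₁/(k₁+k₂) = 0.3954.
C_R = 0.3954·(C_{A0}−C_A) = 0.3954×0.6573 = 0.260 mol/L.
C_S = (C_{A0}−C_A)−C_R = 0.3974 mol/L; S̃_{R/S} = 0.2599/0.3974 = 0.654.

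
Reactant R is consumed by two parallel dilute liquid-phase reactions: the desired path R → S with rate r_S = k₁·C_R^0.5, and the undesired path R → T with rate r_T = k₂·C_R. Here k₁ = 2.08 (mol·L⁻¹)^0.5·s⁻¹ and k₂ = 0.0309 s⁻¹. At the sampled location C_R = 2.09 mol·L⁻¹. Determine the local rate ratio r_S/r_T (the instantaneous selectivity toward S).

46.6

S_{S/T} = r_S/r_T = (k₁·C_R^0.5)/(k₂·C_R) = (k₁/k₂)·C_R^-0.5.
= (2.08×2.090^0.5) / (0.0309×2.090) = 3.007/0.06458 = 46.6.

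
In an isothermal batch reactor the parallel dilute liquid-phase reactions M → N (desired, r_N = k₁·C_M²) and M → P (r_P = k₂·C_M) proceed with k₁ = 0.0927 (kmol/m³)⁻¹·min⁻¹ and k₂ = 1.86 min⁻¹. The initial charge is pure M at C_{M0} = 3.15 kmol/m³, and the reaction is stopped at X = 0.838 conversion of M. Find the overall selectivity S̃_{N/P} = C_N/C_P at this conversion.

C_M = C_{M0}(1−X) = 0.5103 kmol/m³.
Along a PFR/batch, dC_P/dC_M = −r_P/(r_N+r_P) = −k₂/(k₂+k₁·C_M).
Integrating from C_{M0} to C_M: C_P = (1.86/0.0927)·ln[(1.86+0.0927·3.15)/(1.86+0.0927·0.510)] = 20.06·ln(2.152/1.907) = 2.422 kmol/m³.
Then C_N = (C_{M0}−C_M) − C_P = 2.640 − 2.422 = 0.2177 kmol/m³.
S̃_{N/P} = C_N/C_P = 0.2177/2.422 = 0.0899.

0.0899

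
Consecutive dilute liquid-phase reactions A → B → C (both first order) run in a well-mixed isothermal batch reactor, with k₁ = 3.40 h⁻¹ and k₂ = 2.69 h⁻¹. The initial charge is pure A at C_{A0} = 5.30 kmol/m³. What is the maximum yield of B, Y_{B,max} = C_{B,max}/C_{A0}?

For a first-order series the maximum intermediate yield is C_{B,max}/C_{A0} = (k₁/k₂)^[k₂/(k₂−k₁)].
= (3.40/2.69)^(2.69/(2.69−3.40)) = (1.264)^(-3.789) = 0.4117.

0.412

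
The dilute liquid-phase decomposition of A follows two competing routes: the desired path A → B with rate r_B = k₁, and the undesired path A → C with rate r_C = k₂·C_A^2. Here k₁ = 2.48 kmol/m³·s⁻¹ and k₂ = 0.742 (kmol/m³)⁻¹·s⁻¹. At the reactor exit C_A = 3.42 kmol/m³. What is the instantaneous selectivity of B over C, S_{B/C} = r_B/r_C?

0.286

S_{B/C} = r_B/r_C = (k₁)/(k₂·C_A^2) = (k₁/k₂)·C_A^-2.
= (2.48) / (0.742×3.420^2) = 2.480/8.679 = 0.286.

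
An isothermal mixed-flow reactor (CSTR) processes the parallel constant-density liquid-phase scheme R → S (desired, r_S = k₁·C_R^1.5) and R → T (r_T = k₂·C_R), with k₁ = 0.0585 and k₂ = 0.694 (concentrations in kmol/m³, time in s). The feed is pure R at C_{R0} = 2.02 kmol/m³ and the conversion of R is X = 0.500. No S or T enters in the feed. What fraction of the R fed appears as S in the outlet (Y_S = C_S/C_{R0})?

Exit C_R = C_{R0}(1−X) = 2.02×0.500 = 1.010 kmol/m³.
A CSTR operates uniformly at the exit composition, giving r_S = 0.05938 and r_T = 0.7009 (each k·C_R^n at C_R = 1.010).
Fraction of consumed R going to S: r_S/(r_S+r_T) = 0.07810.
C_S = 0.07810·C_{R0}·X = 0.07810×2.02×0.500 = 0.0789 kmol/m³; Y_S = C_S/C_{R0} = 0.0390.

0.0390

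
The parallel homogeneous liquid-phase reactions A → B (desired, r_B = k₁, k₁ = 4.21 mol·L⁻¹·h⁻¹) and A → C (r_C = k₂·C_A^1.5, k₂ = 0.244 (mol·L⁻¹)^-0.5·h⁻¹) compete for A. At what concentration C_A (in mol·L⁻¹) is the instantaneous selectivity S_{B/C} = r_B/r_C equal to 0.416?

12.0 mol·L⁻¹

S_{B/C} = (k₁/k₂)·C_A^-1.5 ⇒ C_A = (S·k₂/k₁)^(1/(-1.5)).
= (0.416×0.244/4.21)^(-0.6667) = (0.02411)^(-0.6667) = 12.0 mol·L⁻¹.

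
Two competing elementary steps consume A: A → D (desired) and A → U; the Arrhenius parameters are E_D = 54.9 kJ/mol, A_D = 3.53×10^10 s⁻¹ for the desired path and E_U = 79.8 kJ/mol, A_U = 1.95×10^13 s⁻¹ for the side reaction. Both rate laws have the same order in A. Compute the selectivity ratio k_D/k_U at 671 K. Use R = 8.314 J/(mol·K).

Since both paths have the same order in A, the concentration cancels and S_{D/U} = k_D/k_U = (A_D/A_U)·exp[(E_U−E_D)/(RT)].
(E_U−E_D)/(RT) = (79.8−54.9)×10³/(8.314×671) = 24900/5579 = 4.463.
k_D/k_U = (3.53×10^10/1.95×10^13)·exp(4.463) = 0.001810 × 86.78 = 0.157.

0.157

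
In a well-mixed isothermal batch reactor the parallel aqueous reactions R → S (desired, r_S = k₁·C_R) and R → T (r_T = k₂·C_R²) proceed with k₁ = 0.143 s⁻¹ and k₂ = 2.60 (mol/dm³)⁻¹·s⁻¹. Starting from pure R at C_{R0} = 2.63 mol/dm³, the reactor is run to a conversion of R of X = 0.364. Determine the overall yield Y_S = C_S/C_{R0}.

C_R = C_{R0}(1−X) = 1.673 mol/dm³.
Along a PFR/batch, dC_S/dC_R = −r_S/(r_S+r_T) = −k₁/(k₁+k₂·C_R).
Integrating from C_{R0} to C_R: C_S = (0.143/2.60)·ln[(0.143+2.60·2.63)/(0.143+2.60·1.67)] = 0.05500·ln(6.981/4.492) = 0.02425 mol/dm³.
Y_S = C_S/C_{R0} = 0.02425/2.63 = 0.00922.

0.00922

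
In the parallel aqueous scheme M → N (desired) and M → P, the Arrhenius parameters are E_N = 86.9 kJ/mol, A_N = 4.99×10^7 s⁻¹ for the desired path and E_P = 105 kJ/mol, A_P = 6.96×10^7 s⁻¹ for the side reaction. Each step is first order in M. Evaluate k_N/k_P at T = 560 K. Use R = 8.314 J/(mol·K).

k_N/k_P = (A_N/A_P)·exp[−(E_N−E_P)/(RT)] = (A_N/A_P)·exp[(E_P−E_N)/(RT)].
(E_P−E_N)/(RT) = (105−86.9)×10³/(8.314×560) = 18100/4656 = 3.888.
k_N/k_P = (4.99×10^7/6.96×10^7)·exp(3.888) = 0.7170 × 48.79 = 35.0.
Since E_N < E_P, lowering the temperature improves selectivity toward N.

35.0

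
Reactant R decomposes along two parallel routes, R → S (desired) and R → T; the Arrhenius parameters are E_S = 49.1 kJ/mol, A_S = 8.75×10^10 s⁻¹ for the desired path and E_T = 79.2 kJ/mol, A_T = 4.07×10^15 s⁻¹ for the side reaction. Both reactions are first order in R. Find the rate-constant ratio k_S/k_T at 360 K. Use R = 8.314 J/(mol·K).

0.501

k_S/k_T = (A_S/A_T)·exp[−(E_S−E_T)/(RT)] = (A_S/A_T)·exp[(E_T−E_S)/(RT)].
(E_T−E_S)/(RT) = (79.2−49.1)×10³/(8.314×360) = 30100/2993 = 10.06.
k_S/k_T = (8.75×10^10/4.07×10^15)·exp(10.06) = 2.150×10^-5 × 23311 = 0.501.
Since E_S < E_T, lowering the temperature improves selectivity toward S.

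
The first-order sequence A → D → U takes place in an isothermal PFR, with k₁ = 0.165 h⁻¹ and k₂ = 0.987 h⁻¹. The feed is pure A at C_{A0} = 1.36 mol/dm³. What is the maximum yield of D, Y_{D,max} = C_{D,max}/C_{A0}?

At the optimum, C_{D,max}/C_{A0} = (k₁/k₂)^[k₂/(k₂−k₁)].
= (0.165/0.987)^(0.987/(0.987−0.165)) = (0.1672)^(1.201) = 0.1167.

0.117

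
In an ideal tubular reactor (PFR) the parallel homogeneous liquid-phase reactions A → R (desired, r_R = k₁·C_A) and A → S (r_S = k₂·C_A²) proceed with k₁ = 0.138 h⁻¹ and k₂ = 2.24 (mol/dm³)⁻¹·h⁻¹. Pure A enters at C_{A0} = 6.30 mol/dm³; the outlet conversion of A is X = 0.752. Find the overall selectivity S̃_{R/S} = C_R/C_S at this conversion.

C_A = C_{A0}(1−X) = 1.562 mol/dm³.
Along a PFR/batch, dC_R/dC_A = −r_R/(r_R+r_S) = −k₁/(k₁+k₂·C_A).
Integrating from C_{A0} to C_A: C_R = (0.138/2.24)·ln[(0.138+2.24·6.30)/(0.138+2.24·1.56)] = 0.06161·ln(14.25/3.638) = 0.08412 mol/dm³.
C_S = (C_{A0}−C_A)−C_R = 4.653 mol/dm³; S̃_{R/S} = 0.08412/4.653 = 0.0181.

0.0181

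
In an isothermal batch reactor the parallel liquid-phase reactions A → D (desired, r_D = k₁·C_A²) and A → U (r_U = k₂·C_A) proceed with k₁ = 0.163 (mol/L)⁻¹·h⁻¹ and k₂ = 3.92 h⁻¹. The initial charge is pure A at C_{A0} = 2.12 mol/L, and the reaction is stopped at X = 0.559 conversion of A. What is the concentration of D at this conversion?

0.0706 mol/L

C_A = C_{A0}(1−X) = 0.9349 mol/L.
Along a PFR/batch, dC_U/dC_A = −r_U/(r_D+r_U) = −k₂/(k₂+k₁·C_A).
Integrating from C_{A0} to C_A: C_U = (3.92/0.163)·ln[(3.92+0.163·2.12)/(3.92+0.163·0.935)] = 24.05·ln(4.266/4.072) = 1.115 mol/L.
Then C_D = (C_{A0}−C_A) − C_U = 1.185 − 1.115 = 0.07057 mol/L.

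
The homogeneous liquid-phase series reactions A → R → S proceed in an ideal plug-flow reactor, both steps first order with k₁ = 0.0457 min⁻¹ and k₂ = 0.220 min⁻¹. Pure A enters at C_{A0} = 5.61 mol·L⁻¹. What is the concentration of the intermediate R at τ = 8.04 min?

0.768 mol·L⁻¹

For first-order series with pure A initially, C_R(τ) = k₁C_{A0}/(k₂−k₁)·(e^(−k₁τ) − e^(−k₂τ)).
e^(−k₁τ) = e^(−0.0457×8.04) = e^(−0.3674) = 0.6925; e^(−k₂τ) = e^(−1.769) = 0.1705.
C_R = 0.0457×5.61/(0.220−0.0457) × (0.6925−0.1705) = 1.471×0.5220 = 0.7678 mol·L⁻¹.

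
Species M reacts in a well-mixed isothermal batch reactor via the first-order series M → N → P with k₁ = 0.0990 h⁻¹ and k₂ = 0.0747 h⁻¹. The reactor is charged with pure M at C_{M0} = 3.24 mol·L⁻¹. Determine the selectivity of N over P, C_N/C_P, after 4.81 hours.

4.82

For first-order series with pure M initially, C_N(t) = k₁C_{M0}/(k₂−k₁)·(e^(−k₁t) − e^(−k₂t)).
e^(−k₁t) = e^(−0.0990×4.81) = e^(−0.4762) = 0.6211; e^(−k₂t) = e^(−0.3593) = 0.6982.
C_N = 0.0990×3.24/(0.0747−0.0990) × (0.6211−0.6982) = (-13.20)×(-0.07701) = 1.017 mol·L⁻¹.
C_M = C_{M0}e^(−k₁t) = 2.013 mol·L⁻¹, so C_P = C_{M0}−C_M−C_N = 0.2109 mol·L⁻¹; C_N/C_P = 4.82.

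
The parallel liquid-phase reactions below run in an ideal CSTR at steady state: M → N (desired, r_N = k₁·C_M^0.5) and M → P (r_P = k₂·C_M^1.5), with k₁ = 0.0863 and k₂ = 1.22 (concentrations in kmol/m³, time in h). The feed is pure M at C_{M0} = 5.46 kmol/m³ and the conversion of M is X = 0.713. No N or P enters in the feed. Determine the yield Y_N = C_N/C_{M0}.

0.0308

Exit C_M = C_{M0}(1−X) = 5.46×0.287 = 1.567 kmol/m³.
In a CSTR the entire volume is at exit conditions, so r_N = 0.0863×1.567^0.5 = 0.1080 and r_P = 1.22×1.567^1.5 = 2.393.
Fraction of consumed M going to N: r_N/(r_N+r_P) = 0.04319.
C_N = 0.04319·C_{M0}·X = 0.04319×5.46×0.713 = 0.168 kmol/m³; Y_N = C_N/C_{M0} = 0.0308.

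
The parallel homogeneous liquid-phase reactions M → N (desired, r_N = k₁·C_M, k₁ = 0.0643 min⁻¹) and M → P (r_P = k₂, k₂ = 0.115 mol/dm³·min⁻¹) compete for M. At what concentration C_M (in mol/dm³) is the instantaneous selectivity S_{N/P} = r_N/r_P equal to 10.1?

S_{N/P} = (k₁/k₂)·C_M ⇒ C_M = S·k₂/k₁.
= 10.1×0.115/0.0643 = 18.1 mol/dm³.

18.1 mol/dm³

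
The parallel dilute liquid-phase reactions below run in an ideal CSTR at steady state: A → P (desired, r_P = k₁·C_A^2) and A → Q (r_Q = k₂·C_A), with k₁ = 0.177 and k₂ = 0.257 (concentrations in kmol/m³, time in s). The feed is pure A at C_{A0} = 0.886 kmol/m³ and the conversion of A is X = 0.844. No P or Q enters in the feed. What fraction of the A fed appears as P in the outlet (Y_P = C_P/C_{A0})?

Exit C_A = C_{A0}(1−X) = 0.886×0.156 = 0.1382 kmol/m³.
Rates in a CSTR are evaluated at the outlet concentration: r_P = 0.177×0.1382^2 = 0.003381, r_Q = 0.257×0.1382 = 0.03552.
Fraction of consumed A going to P: r_P/(r_P+r_Q) = 0.08692.
C_P = 0.08692·C_{A0}·X = 0.08692×0.886×0.844 = 0.0650 kmol/m³; Y_P = C_P/C_{A0} = 0.0734.

0.0734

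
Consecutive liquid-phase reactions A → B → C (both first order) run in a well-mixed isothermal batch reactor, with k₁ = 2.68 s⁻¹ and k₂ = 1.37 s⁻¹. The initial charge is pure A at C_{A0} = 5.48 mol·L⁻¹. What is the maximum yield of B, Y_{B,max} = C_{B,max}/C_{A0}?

At the optimum, C_{B,max}/C_{A0} = (k₁/k₂)^[k₂/(k₂−k₁)].
= (2.68/1.37)^(1.37/(1.37−2.68)) = (1.956)^(-1.046) = 0.4957.

0.496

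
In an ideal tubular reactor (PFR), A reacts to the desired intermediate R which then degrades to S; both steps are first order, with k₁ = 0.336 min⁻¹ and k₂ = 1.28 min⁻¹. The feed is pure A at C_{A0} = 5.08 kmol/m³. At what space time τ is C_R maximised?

The intermediate peaks when r₁ = r₂, i.e. k₁e^(−k₁τ) = k₂e^(−k₂τ), giving τ_opt = ln(k₂/k₁)/(k₂−k₁).
= ln(1.28/0.336)/(1.28−0.336) = ln(3.810)/0.9440 = 1.338/0.9440 = 1.42 min.

1.42 min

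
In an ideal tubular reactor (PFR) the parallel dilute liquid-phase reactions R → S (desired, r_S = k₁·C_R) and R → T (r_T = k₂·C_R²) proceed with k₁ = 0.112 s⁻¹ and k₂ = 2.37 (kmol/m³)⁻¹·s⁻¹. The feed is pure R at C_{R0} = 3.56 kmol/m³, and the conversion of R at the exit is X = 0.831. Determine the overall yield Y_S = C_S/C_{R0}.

0.0228

C_R = C_{R0}(1−X) = 0.6016 kmol/m³.
Along a PFR/batch, dC_S/dC_R = −r_S/(r_S+r_T) = −k₁/(k₁+k₂·C_R).
Integrating from C_{R0} to C_R: C_S = (0.112/2.37)·ln[(0.112+2.37·3.56)/(0.112+2.37·0.602)] = 0.04726·ln(8.549/1.538) = 0.08107 kmol/m³.
Y_S = C_S/C_{R0} = 0.08107/3.56 = 0.0228.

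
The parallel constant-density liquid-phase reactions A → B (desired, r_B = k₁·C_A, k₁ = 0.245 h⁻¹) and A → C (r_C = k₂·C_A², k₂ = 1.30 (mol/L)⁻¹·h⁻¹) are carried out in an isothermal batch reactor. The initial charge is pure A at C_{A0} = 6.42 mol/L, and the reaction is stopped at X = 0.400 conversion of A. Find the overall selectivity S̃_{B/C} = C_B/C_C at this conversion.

C_A = C_{A0}(1−X) = 3.852 mol/L.
Along a PFR/batch, dC_B/dC_A = −r_B/(r_B+r_C) = −k₁/(k₁+k₂·C_A).
Integrating from C_{A0} to C_A: C_B = (0.245/1.30)·ln[(0.245+1.30·6.42)/(0.245+1.30·3.85)] = 0.1885·ln(8.591/5.253) = 0.09272 mol/L.
C_C = (C_{A0}−C_A)−C_B = 2.475 mol/L; S̃_{B/C} = 0.09272/2.475 = 0.0375.

0.0375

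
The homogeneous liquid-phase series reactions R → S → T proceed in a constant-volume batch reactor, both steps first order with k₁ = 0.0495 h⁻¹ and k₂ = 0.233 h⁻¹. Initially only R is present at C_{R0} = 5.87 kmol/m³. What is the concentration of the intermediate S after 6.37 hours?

For first-order series with pure R initially, C_S(t) = k₁C_{R0}/(k₂−k₁)·(e^(−k₁t) − e^(−k₂t)).
e^(−k₁t) = e^(−0.0495×6.37) = e^(−0.3153) = 0.7296; e^(−k₂t) = e^(−1.484) = 0.2267.
C_S = 0.0495×5.87/(0.233−0.0495) × (0.7296−0.2267) = 1.583×0.5029 = 0.7963 kmol/m³.

0.796 kmol/m³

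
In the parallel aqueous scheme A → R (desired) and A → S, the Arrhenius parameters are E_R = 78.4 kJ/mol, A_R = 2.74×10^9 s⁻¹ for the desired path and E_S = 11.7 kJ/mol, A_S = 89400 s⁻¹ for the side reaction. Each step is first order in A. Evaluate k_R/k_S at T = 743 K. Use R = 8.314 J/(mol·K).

Since both paths have the same order in A, the concentration cancels and S_{R/S} = k_R/k_S = (A_R/A_S)·exp[(E_S−E_R)/(RT)].
(E_S−E_R)/(RT) = (11.7−78.4)×10³/(8.314×743) = -66700/6177 = -10.80.
k_R/k_S = (2.74×10^9/89400)·exp(-10.80) = 30649 × 2.045×10^-5 = 0.627.

0.627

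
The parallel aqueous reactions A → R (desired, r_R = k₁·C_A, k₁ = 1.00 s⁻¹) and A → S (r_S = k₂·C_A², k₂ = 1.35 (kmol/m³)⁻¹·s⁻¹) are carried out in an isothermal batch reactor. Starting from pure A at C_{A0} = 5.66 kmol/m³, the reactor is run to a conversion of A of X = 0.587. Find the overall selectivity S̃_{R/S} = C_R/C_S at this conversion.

0.195

C_A = C_{A0}(1−X) = 2.338 kmol/m³.
Along a PFR/batch, dC_R/dC_A = −r_R/(r_R+r_S) = −k₁/(k₁+k₂·C_A).
Integrating from C_{A0} to C_A: C_R = (1.00/1.35)·ln[(1.00+1.35·5.66)/(1.00+1.35·2.34)] = 0.7407·ln(8.641/4.156) = 0.5422 kmol/m³.
C_S = (C_{A0}−C_A)−C_R = 2.780 kmol/m³; S̃_{R/S} = 0.5422/2.780 = 0.195.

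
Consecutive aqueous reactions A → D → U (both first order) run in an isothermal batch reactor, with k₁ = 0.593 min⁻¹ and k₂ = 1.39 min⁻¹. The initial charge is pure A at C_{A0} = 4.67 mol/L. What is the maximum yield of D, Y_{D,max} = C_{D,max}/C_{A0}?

0.226

For a first-order series the maximum intermediate yield is C_{D,max}/C_{A0} = (k₁/k₂)^[k₂/(k₂−k₁)].
= (0.593/1.39)^(1.39/(1.39−0.593)) = (0.4266)^(1.744) = 0.2263.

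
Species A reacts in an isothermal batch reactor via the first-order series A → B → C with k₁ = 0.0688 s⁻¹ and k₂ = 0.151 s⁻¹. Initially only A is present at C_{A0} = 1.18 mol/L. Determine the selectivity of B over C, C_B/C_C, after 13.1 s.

0.606

For first-order series with pure A initially, C_B(t) = k₁C_{A0}/(k₂−k₁)·(e^(−k₁t) − e^(−k₂t)).
e^(−k₁t) = e^(−0.0688×13.1) = e^(−0.9013) = 0.4060; e^(−k₂t) = e^(−1.978) = 0.1383.
C_B = 0.0688×1.18/(0.151−0.0688) × (0.4060−0.1383) = 0.9876×0.2677 = 0.2644 mol/L.
C_A = C_{A0}e^(−k₁t) = 0.4791 mol/L, so C_C = C_{A0}−C_A−C_B = 0.4365 mol/L; C_B/C_C = 0.606.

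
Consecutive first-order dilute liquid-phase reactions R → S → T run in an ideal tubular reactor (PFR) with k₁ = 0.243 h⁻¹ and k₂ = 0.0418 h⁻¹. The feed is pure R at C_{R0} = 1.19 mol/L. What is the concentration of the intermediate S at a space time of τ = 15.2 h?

Solving the coupled first-order balances gives C_S(τ) = [k₁/(k₂−k₁)]·C_{R0}·(e^(−k₁τ) − e^(−k₂τ)).
e^(−k₁τ) = e^(−0.243×15.2) = e^(−3.694) = 0.02488; e^(−k₂τ) = e^(−0.6354) = 0.5297.
C_S = 0.243×1.19/(0.0418−0.243) × (0.02488−0.5297) = (-1.437)×(-0.5049) = 0.7256 mol/L.

0.726 mol/L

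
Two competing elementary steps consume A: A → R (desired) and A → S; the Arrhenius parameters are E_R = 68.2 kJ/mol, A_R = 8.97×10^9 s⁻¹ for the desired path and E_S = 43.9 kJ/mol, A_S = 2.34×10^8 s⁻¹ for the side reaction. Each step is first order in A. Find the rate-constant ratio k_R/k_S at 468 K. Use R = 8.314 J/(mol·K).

With equal orders, S_{R/S} = k_R/k_S = (A_R/A_S)·exp[(E_S−E_R)/(RT)].
(E_S−E_R)/(RT) = (43.9−68.2)×10³/(8.314×468) = -24300/3891 = -6.245.
k_R/k_S = (8.97×10^9/2.34×10^8)·exp(-6.245) = 38.33 × 0.001940 = 0.0744.

0.0744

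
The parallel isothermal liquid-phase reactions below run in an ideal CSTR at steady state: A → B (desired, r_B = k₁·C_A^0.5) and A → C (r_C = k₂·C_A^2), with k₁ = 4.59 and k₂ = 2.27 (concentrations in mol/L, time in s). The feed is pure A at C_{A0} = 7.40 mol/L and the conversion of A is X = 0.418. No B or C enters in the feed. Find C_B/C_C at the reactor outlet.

0.226

Exit C_A = C_{A0}(1−X) = 7.40×0.582 = 4.307 mol/L.
Rates in a CSTR are evaluated at the outlet concentration: r_B = 4.59×4.307^0.5 = 9.526, r_C = 2.27×4.307^2 = 42.11.
Overall selectivity = C_B/C_C = r_Bτ/(r_Cτ) = r_B/r_C = 0.226.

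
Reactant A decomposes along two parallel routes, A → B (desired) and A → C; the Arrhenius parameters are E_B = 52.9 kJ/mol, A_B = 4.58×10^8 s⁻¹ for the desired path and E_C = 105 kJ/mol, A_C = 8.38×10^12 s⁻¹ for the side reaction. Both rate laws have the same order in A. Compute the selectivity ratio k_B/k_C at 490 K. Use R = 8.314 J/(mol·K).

k_B/k_C = (A_B/A_C)·exp[−(E_B−E_C)/(RT)] = (A_B/A_C)·exp[(E_C−E_B)/(RT)].
(E_C−E_B)/(RT) = (105−52.9)×10³/(8.314×490) = 52100/4074 = 12.79.
k_B/k_C = (4.58×10^8/8.38×10^12)·exp(12.79) = 5.465×10^-5 × 3.582×10^5 = 19.6.
Since E_B < E_C, lowering the temperature improves selectivity toward B.

19.6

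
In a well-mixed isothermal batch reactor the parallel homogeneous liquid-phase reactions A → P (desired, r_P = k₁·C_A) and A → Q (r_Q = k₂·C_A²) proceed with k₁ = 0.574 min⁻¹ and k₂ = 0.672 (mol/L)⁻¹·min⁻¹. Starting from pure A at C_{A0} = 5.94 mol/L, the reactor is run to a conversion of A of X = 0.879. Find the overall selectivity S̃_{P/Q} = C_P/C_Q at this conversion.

0.315

C_A = C_{A0}(1−X) = 0.7187 mol/L.
Along a PFR/batch, dC_P/dC_A = −r_P/(r_P+r_Q) = −k₁/(k₁+k₂·C_A).
Integrating from C_{A0} to C_A: C_P = (0.574/0.672)·ln[(0.574+0.672·5.94)/(0.574+0.672·0.719)] = 0.8542·ln(4.566/1.057) = 1.250 mol/L.
C_Q = (C_{A0}−C_A)−C_P = 3.971 mol/L; S̃_{P/Q} = 1.250/3.971 = 0.315.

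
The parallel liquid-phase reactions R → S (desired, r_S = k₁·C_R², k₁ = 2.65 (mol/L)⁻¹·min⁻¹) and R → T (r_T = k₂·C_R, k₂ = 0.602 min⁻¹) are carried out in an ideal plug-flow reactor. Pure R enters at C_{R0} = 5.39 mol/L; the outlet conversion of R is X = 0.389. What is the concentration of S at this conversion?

C_R = C_{R0}(1−X) = 3.293 mol/L.
Along a PFR/batch, dC_T/dC_R = −r_T/(r_S+r_T) = −k₂/(k₂+k₁·C_R).
Integrating from C_{R0} to C_R: C_T = (0.602/2.65)·ln[(0.602+2.65·5.39)/(0.602+2.65·3.29)] = 0.2272·ln(14.89/9.329) = 0.1061 mol/L.
Then C_S = (C_{R0}−C_R) − C_T = 2.097 − 0.1061 = 1.991 mol/L.

1.99 mol/L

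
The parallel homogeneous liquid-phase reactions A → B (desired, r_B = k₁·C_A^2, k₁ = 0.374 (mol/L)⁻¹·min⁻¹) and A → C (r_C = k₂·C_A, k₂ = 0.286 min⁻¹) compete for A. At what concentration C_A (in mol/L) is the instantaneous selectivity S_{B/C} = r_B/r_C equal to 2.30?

1.76 mol/L

S_{B/C} = (k₁/k₂)·C_A ⇒ C_A = S·k₂/k₁.
= 2.30×0.286/0.374 = 1.76 mol/L.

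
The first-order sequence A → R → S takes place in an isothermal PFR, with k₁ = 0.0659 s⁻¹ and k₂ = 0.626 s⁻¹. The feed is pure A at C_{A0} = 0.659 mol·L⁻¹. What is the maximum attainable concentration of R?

For a first-order series the maximum intermediate yield is C_{R,max}/C_{A0} = (k₁/k₂)^[k₂/(k₂−k₁)].
= (0.0659/0.626)^(0.626/(0.626−0.0659)) = (0.1053)^(1.118) = 0.08078.
C_{R,max} = 0.08078×0.659 = 0.0532 mol·L⁻¹.

0.0532 mol·L⁻¹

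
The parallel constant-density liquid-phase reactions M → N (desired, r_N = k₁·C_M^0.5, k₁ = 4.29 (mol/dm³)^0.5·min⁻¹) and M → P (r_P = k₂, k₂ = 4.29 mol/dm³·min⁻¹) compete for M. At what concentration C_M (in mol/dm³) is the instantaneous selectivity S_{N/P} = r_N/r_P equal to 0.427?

S_{N/P} = (k₁/k₂)·C_M^0.5 ⇒ C_M = (S·k₂/k₁)^(2).
= (0.427×4.29/4.29)^(2) = (0.4270)^(2) = 0.182 mol/dm³.

0.182 mol/dm³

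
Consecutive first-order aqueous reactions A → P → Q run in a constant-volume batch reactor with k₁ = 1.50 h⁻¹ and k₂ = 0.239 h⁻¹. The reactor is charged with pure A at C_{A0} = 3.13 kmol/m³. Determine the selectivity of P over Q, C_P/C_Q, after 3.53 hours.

1.03

For first-order series with pure A initially, C_P(t) = k₁C_{A0}/(k₂−k₁)·(e^(−k₁t) − e^(−k₂t)).
e^(−k₁t) = e^(−1.50×3.53) = e^(−5.295) = 0.005017; e^(−k₂t) = e^(−0.8437) = 0.4301.
C_P = 1.50×3.13/(0.239−1.50) × (0.005017−0.4301) = (-3.723)×(-0.4251) = 1.583 kmol/m³.
C_A = C_{A0}e^(−k₁t) = 0.01570 kmol/m³, so C_Q = C_{A0}−C_A−C_P = 1.532 kmol/m³; C_P/C_Q = 1.03.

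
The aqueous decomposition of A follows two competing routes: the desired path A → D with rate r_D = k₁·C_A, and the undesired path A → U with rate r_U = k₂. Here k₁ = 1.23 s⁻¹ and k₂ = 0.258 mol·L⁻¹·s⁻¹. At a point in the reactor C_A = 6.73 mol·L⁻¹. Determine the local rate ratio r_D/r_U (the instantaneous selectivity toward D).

S_{D/U} = r_D/r_U = (k₁·C_A)/(k₂) = (k₁/k₂)·C_A.
= (1.23×6.730) / (0.258) = 8.278/0.2580 = 32.1.
Since the desired path is higher order in A, keeping C_A high (PFR or concentrated feed) favours D.

32.1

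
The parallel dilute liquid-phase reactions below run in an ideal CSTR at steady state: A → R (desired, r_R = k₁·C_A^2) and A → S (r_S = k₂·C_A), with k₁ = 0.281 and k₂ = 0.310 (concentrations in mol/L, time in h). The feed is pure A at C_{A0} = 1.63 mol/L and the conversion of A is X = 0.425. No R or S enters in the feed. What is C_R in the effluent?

0.318 mol/L

Exit C_A = C_{A0}(1−X) = 1.63×0.575 = 0.9372 mol/L.
In a CSTR the entire volume is at exit conditions, so r_R = 0.281×0.9372^2 = 0.2468 and r_S = 0.310×0.9372 = 0.2905.
Fraction of consumed A going to R: r_R/(r_R+r_S) = 0.4593.
C_R = 0.4593·C_{A0}·X = 0.4593×1.63×0.425 = 0.318 mol/L.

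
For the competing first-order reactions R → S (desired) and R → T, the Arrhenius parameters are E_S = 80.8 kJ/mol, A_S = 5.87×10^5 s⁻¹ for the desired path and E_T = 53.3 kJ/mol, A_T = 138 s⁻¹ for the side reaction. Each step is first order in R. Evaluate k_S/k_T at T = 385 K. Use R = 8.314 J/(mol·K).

Since both paths have the same order in R, the concentration cancels and S_{S/T} = k_S/k_T = (A_S/A_T)·exp[(E_T−E_S)/(RT)].
(E_T−E_S)/(RT) = (53.3−80.8)×10³/(8.314×385) = -27500/3201 = -8.591.
k_S/k_T = (5.87×10^5/138)·exp(-8.591) = 4254 × 1.857×10^-4 = 0.790.

0.790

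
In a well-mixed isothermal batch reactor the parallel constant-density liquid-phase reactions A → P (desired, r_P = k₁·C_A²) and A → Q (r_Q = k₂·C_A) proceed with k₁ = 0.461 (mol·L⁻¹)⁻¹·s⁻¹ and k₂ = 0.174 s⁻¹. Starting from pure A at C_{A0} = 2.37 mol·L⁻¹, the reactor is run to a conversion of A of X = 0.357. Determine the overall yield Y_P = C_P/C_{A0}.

C_A = C_{A0}(1−X) = 1.524 mol·L⁻¹.
Along a PFR/batch, dC_Q/dC_A = −r_Q/(r_P+r_Q) = −k₂/(k₂+k₁·C_A).
Integrating from C_{A0} to C_A: C_Q = (0.174/0.461)·ln[(0.174+0.461·2.37)/(0.174+0.461·1.52)] = 0.3774·ln(1.267/0.8765) = 0.1389 mol·L⁻¹.
Then C_P = (C_{A0}−C_A) − C_Q = 0.8461 − 0.1389 = 0.7072 mol·L⁻¹.
Y_P = C_P/C_{A0} = 0.7072/2.37 = 0.298.

0.298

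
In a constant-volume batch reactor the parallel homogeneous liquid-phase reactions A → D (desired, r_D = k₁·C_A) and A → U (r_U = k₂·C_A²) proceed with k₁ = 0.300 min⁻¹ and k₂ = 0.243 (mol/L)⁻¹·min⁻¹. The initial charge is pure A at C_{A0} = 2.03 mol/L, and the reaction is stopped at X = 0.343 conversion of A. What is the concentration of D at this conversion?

C_A = C_{A0}(1−X) = 1.334 mol/L.
Along a PFR/batch, dC_D/dC_A = −r_D/(r_D+r_U) = −k₁/(k₁+k₂·C_A).
Integrating from C_{A0} to C_A: C_D = (0.300/0.243)·ln[(0.300+0.243·2.03)/(0.300+0.243·1.33)] = 1.235·ln(0.7933/0.6241) = 0.2962 mol/L.

0.296 mol/L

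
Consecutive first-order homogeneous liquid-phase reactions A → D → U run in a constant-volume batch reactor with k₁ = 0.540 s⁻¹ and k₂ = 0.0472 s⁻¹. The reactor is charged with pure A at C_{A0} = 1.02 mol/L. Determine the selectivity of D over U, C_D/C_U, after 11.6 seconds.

1.72

For first-order series with pure A initially, C_D(t) = k₁C_{A0}/(k₂−k₁)·(e^(−k₁t) − e^(−k₂t)).
e^(−k₁t) = e^(−0.540×11.6) = e^(−6.264) = 0.001904; e^(−k₂t) = e^(−0.5475) = 0.5784.
C_D = 0.540×1.02/(0.0472−0.540) × (0.001904−0.5784) = (-1.118)×(-0.5765) = 0.6443 mol/L.
C_A = C_{A0}e^(−k₁t) = 0.001942 mol/L, so C_U = C_{A0}−C_A−C_D = 0.3737 mol/L; C_D/C_U = 1.72.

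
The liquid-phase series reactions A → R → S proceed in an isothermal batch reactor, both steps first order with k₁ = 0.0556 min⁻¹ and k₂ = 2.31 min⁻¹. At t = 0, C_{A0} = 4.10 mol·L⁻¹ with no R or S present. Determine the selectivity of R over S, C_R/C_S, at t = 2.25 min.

For first-order series with pure A initially, C_R(t) = k₁C_{A0}/(k₂−k₁)·(e^(−k₁t) − e^(−k₂t)).
e^(−k₁t) = e^(−0.0556×2.25) = e^(−0.1251) = 0.8824; e^(−k₂t) = e^(−5.197) = 0.005530.
C_R = 0.0556×4.10/(2.31−0.0556) × (0.8824−0.005530) = 0.1011×0.8769 = 0.08867 mol·L⁻¹.
C_A = C_{A0}e^(−k₁t) = 3.618 mol·L⁻¹, so C_S = C_{A0}−C_A−C_R = 0.3935 mol·L⁻¹; C_R/C_S = 0.225.

0.225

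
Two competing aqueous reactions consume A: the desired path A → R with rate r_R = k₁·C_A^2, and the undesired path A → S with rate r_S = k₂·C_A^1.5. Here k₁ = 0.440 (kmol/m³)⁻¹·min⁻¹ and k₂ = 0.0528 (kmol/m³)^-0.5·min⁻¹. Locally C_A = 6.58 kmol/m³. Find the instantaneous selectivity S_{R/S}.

S_{R/S} = r_R/r_S = (k₁·C_A^2)/(k₂·C_A^1.5) = (k₁/k₂)·C_A^0.5.
= (0.440×6.580^2) / (0.0528×6.580^1.5) = 19.05/0.8912 = 21.4.
Since the desired path is higher order in A, keeping C_A high (PFR or concentrated feed) favours R.

21.4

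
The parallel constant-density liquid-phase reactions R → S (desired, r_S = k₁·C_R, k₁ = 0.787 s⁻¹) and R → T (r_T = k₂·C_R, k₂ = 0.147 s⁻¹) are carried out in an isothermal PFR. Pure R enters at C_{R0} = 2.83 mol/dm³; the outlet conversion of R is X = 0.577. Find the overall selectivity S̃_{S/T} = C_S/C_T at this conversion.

C_R = C_{R0}(1−X) = 1.197 mol/dm³.
Both paths are first order in R, so the instantaneous fraction to S is constant: dC_S/d(−C_R) = k₁/(k₁+k₂) = 0.8426.
C_S = 0.8426·(C_{R0}−C_R) = 0.8426×1.633 = 1.38 mol/dm³.
C_T = (C_{R0}−C_R)−C_S = 0.2570 mol/dm³; S̃_{S/T} = 1.376/0.2570 = 5.35.

5.35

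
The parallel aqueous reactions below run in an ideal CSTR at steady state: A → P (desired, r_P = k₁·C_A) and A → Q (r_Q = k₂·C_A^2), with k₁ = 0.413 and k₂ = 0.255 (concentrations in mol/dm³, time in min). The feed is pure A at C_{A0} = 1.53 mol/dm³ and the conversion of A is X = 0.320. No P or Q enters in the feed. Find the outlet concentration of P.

Exit C_A = C_{A0}(1−X) = 1.53×0.680 = 1.040 mol/dm³.
Rates in a CSTR are evaluated at the outlet concentration: r_P = 0.413×1.040 = 0.4297, r_Q = 0.255×1.040^2 = 0.2760.
Fraction of consumed A going to P: r_P/(r_P+r_Q) = 0.6089.
C_P = 0.6089·C_{A0}·X = 0.6089×1.53×0.320 = 0.298 mol/dm³.

0.298 mol/dm³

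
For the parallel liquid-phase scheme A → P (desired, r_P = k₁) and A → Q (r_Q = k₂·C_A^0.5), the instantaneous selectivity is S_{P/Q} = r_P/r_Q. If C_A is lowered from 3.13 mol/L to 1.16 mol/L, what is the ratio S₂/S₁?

S_{P/Q} = (k₁/k₂)·C_A^-0.5, so S₂/S₁ = (C_{A,2}/C_{A,1})^-0.5.
= (1.16/3.13)^(-0.5) = (0.3706)^(-0.5) = 1.64.

1.64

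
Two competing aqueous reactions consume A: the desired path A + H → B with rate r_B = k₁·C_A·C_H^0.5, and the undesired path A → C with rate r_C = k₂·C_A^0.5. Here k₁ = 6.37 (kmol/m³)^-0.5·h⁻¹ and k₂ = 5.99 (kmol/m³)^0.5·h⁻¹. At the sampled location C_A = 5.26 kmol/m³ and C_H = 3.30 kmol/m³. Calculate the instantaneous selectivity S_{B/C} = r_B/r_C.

4.43

S_{B/C} = r_B/r_C = (k₁·C_A·C_H^0.5)/(k₂·C_A^0.5) = (k₁/k₂)·C_A^0.5·C_H^0.5.
= (6.37×5.260×3.300^0.5) / (5.99×5.260^0.5) = 60.87/13.74 = 4.43.
Since the desired path is higher order in A, keeping C_A high (PFR or concentrated feed) favours B.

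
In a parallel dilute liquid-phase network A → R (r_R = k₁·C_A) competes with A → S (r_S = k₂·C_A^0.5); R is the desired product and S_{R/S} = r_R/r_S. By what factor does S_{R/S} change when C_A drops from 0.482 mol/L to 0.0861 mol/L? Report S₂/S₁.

S_{R/S} = (k₁/k₂)·C_A^0.5, so S₂/S₁ = (C_{A,2}/C_{A,1})^0.5.
= (0.0861/0.482)^0.5 = (0.1786)^0.5 = 0.423.
Selectivity toward R falls as C_A falls — high-concentration operation is favoured.

0.423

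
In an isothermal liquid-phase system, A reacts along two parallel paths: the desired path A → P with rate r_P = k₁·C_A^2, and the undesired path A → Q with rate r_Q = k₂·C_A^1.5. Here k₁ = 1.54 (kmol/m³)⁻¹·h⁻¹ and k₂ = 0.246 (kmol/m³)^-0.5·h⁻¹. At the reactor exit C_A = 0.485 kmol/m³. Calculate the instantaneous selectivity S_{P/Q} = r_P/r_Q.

4.36

S_{P/Q} = r_P/r_Q = (k₁·C_A^2)/(k₂·C_A^1.5) = (k₁/k₂)·C_A^0.5.
= (1.54×0.4850^2) / (0.246×0.4850^1.5) = 0.3622/0.08309 = 4.36.
Since the desired path is higher order in A, keeping C_A high (PFR or concentrated feed) favours P.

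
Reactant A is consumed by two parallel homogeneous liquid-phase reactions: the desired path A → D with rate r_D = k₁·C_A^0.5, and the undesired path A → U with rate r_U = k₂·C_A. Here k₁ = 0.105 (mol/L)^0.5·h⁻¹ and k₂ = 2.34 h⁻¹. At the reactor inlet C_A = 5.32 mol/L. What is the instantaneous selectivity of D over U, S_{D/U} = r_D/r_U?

S_{D/U} = r_D/r_U = (k₁·C_A^0.5)/(k₂·C_A) = (k₁/k₂)·C_A^-0.5.
= (0.105×5.320^0.5) / (2.34×5.320) = 0.2422/12.45 = 0.0195.
The undesired path is higher order in A, so low C_A (CSTR or dilute feed) favours D.

0.0195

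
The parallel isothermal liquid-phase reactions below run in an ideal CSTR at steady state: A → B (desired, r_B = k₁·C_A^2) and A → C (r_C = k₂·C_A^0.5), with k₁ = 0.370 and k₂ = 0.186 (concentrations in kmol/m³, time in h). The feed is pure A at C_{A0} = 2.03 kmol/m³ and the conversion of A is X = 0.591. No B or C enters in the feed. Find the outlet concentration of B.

Exit C_A = C_{A0}(1−X) = 2.03×0.409 = 0.8303 kmol/m³.
A CSTR operates uniformly at the exit composition, giving r_B = 0.2551 and r_C = 0.1695 (each k·C_A^n at C_A = 0.8303).
Fraction of consumed A going to B: r_B/(r_B+r_C) = 0.6008.
C_B = 0.6008·C_{A0}·X = 0.6008×2.03×0.591 = 0.721 kmol/m³.

0.721 kmol/m³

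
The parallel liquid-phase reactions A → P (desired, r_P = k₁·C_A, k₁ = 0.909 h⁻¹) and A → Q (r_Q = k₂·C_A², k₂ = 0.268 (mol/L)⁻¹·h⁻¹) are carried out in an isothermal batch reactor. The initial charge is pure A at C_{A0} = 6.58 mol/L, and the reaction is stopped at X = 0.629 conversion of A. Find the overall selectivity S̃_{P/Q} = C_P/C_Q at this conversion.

C_A = C_{A0}(1−X) = 2.441 mol/L.
Along a PFR/batch, dC_P/dC_A = −r_P/(r_P+r_Q) = −k₁/(k₁+k₂·C_A).
Integrating from C_{A0} to C_A: C_P = (0.909/0.268)·ln[(0.909+0.268·6.58)/(0.909+0.268·2.44)] = 3.392·ln(2.672/1.563) = 1.819 mol/L.
C_Q = (C_{A0}−C_A)−C_P = 2.320 mol/L; S̃_{P/Q} = 1.819/2.320 = 0.784.

0.784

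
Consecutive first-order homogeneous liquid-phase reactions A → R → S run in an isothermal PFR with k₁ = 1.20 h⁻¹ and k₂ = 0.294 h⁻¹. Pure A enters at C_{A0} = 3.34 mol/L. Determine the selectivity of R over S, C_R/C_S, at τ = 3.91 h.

For first-order series with pure A initially, C_R(τ) = k₁C_{A0}/(k₂−k₁)·(e^(−k₁τ) − e^(−k₂τ)).
e^(−k₁τ) = e^(−1.20×3.91) = e^(−4.692) = 0.009168; e^(−k₂τ) = e^(−1.150) = 0.3168.
C_R = 1.20×3.34/(0.294−1.20) × (0.009168−0.3168) = (-4.424)×(-0.3076) = 1.361 mol/L.
C_A = C_{A0}e^(−k₁τ) = 0.03062 mol/L, so C_S = C_{A0}−C_A−C_R = 1.949 mol/L; C_R/C_S = 0.698.

0.698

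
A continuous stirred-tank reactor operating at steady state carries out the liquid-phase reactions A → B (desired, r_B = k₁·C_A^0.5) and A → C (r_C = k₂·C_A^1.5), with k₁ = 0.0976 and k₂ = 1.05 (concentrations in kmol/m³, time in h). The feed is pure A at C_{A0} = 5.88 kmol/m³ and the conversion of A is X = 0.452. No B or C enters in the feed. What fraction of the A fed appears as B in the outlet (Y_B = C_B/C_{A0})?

0.0127

Exit C_A = C_{A0}(1−X) = 5.88×0.548 = 3.222 kmol/m³.
A CSTR operates uniformly at the exit composition, giving r_B = 0.1752 and r_C = 6.073 (each k·C_A^n at C_A = 3.222).
Fraction of consumed A going to B: r_B/(r_B+r_C) = 0.02804.
C_B = 0.02804·C_{A0}·X = 0.02804×5.88×0.452 = 0.0745 kmol/m³; Y_B = C_B/C_{A0} = 0.0127.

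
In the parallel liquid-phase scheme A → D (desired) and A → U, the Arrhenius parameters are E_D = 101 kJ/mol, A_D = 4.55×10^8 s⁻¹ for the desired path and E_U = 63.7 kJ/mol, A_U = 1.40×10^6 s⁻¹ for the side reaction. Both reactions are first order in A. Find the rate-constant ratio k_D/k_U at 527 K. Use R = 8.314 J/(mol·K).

Since both paths have the same order in A, the concentration cancels and S_{D/U} = k_D/k_U = (A_D/A_U)·exp[(E_U−E_D)/(RT)].
(E_U−E_D)/(RT) = (63.7−101)×10³/(8.314×527) = -37300/4381 = -8.513.
k_D/k_U = (4.55×10^8/1.40×10^6)·exp(-8.513) = 325.0 × 2.008×10^-4 = 0.0653.
Since E_D > E_U, raising the temperature improves selectivity toward D.

0.0653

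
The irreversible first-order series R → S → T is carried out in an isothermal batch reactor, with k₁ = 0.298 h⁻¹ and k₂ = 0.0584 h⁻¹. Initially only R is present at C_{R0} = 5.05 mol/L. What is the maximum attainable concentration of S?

At the optimum, C_{S,max}/C_{R0} = (k₁/k₂)^[k₂/(k₂−k₁)].
= (0.298/0.0584)^(0.0584/(0.0584−0.298)) = (5.103)^(-0.2437) = 0.6722.
C_{S,max} = 0.6722×5.05 = 3.39 mol/L.

3.39 mol/L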